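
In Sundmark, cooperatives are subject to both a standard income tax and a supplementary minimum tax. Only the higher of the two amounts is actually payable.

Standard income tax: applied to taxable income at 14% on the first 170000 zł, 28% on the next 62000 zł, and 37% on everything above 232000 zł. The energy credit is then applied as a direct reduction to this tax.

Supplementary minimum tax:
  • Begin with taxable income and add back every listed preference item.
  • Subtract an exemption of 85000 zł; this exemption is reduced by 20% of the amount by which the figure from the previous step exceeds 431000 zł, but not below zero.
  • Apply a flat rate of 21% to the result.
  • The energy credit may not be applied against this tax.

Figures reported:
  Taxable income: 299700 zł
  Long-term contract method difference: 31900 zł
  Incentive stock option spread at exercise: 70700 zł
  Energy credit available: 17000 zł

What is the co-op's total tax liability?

Standard income tax:
  170000 zł × 14% = 23800 zł
  62000 zł × 28% = 17360 zł
  67700 zł × 37% = 25049 zł
  → 66209 zł
  Less energy credit 17000 zł → 49209 zł

Supplementary minimum tax:
  Adjusted income: 299700 zł + 31900 zł + 70700 zł = 402300 zł
  Exemption: 402300 zł ≤ 431000 zł, so full 85000 zł applies
  Base: 402300 zł − 85000 zł = 317300 zł
  317300 zł × 21% = 66633 zł

66633 zł > 49209 zł, so the supplementary minimum tax is the binding amount.

66633 zł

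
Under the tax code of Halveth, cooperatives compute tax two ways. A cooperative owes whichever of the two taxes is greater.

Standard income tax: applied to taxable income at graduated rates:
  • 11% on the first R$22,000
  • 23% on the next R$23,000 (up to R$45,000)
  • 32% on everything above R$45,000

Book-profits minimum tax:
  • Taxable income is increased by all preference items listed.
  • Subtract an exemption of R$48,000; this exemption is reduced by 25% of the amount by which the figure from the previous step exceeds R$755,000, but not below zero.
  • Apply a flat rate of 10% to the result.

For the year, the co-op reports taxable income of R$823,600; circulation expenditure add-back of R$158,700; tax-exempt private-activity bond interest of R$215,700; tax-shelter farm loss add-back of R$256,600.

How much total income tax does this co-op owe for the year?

Standard income tax:
  R$22,000 × 11% = R$2,420
  R$23,000 × 23% = R$5,290
  R$778,600 × 32% = R$249,152
  → R$256,862

Book-profits minimum tax:
  Adjusted income: R$823,600 + R$158,700 + R$215,700 + R$256,600 = R$1,454,600
  Exemption: 25% × (R$1,454,600 − R$755,000) = R$174,900 ≥ R$48,000, so the exemption is fully phased out
  Base: R$1,454,600 − R$0 = R$1,454,600
  R$1,454,600 × 10% = R$145,460

R$256,862 > R$145,460, so the standard income tax governs.

R$256,862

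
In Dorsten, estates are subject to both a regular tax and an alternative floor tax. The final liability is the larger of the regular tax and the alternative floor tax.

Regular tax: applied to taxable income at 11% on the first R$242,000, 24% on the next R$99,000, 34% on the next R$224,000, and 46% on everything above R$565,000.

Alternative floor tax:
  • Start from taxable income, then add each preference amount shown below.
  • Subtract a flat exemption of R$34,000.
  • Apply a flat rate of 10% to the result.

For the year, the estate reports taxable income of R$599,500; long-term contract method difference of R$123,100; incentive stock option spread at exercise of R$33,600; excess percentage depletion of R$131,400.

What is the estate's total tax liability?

R$142,410

Alternative floor tax:
  Adjusted income: R$599,500 + R$123,100 + R$33,600 + R$131,400 = R$887,600
  Less exemption R$34,000 → base R$853,600
  R$853,600 × 10% = R$85,360

Regular tax:
  R$242,000 × 11% = R$26,620
  R$99,000 × 24% = R$23,760
  R$224,000 × 34% = R$76,160
  R$34,500 × 46% = R$15,870
  → R$142,410

R$142,410 > R$85,360, so the regular tax governs.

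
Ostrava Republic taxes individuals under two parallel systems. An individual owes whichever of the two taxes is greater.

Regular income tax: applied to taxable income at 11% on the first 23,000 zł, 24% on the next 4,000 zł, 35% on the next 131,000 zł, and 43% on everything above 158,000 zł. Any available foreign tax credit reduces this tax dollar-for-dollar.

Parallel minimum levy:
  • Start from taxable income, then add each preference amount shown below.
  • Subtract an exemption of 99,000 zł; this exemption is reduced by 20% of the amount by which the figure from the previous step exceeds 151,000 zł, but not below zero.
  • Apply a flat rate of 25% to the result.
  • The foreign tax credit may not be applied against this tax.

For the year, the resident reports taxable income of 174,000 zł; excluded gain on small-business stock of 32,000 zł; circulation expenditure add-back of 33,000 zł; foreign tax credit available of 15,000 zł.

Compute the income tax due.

41,220 zł

Parallel minimum levy:
  Adjusted income: 174,000 zł + 32,000 zł + 33,000 zł = 239,000 zł
  Exemption: 99,000 zł − 20% × (239,000 zł − 151,000 zł) = 99,000 zł − 17,600 zł = 81,400 zł
  Base: 239,000 zł − 81,400 zł = 157,600 zł
  157,600 zł × 25% = 39,400 zł

Regular income tax:
  23,000 zł × 11% = 2,530 zł
  4,000 zł × 24% = 960 zł
  131,000 zł × 35% = 45,850 zł
  16,000 zł × 43% = 6,880 zł
  → 56,220 zł
  Less foreign tax credit 15,000 zł → 41,220 zł

41,220 zł > 39,400 zł, so the regular income tax governs.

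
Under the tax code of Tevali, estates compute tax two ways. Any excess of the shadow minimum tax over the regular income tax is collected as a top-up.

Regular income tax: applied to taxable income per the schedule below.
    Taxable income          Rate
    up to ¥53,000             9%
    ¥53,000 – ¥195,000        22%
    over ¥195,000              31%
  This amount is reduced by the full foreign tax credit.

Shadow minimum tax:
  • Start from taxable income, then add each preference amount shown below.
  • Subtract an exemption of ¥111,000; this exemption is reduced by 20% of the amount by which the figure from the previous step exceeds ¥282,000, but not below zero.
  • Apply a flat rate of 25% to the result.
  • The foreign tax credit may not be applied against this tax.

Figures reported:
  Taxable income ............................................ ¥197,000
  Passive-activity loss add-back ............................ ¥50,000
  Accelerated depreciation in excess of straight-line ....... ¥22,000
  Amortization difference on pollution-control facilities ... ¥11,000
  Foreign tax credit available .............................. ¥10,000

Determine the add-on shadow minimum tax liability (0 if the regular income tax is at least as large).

¥15,620

Regular income tax:
  ¥53,000 × 9% = ¥4,770
  ¥142,000 × 22% = ¥31,240
  ¥2,000 × 31% = ¥620
  → ¥36,630
  Less foreign tax credit ¥10,000 → ¥26,630

Shadow minimum tax:
  Adjusted income: ¥197,000 + ¥50,000 + ¥22,000 + ¥11,000 = ¥280,000
  Exemption: ¥280,000 ≤ ¥282,000, so full ¥111,000 applies
  Base: ¥280,000 − ¥111,000 = ¥169,000
  ¥169,000 × 25% = ¥42,250

Excess of shadow minimum tax over regular income tax: ¥42,250 − ¥26,630 = ¥15,620.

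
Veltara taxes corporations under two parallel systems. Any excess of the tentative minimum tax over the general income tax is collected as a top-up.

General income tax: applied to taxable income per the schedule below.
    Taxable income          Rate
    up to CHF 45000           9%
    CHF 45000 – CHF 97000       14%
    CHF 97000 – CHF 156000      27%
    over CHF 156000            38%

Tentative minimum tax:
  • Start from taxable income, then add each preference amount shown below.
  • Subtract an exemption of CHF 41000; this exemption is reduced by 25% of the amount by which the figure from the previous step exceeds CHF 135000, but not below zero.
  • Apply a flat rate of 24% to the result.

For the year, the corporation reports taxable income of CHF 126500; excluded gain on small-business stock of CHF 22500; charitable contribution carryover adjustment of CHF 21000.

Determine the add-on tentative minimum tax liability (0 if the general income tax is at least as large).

CHF 13765

Tentative minimum tax:
  Adjusted income: CHF 126500 + CHF 22500 + CHF 21000 = CHF 170000
  Exemption: CHF 41000 − 25% × (CHF 170000 − CHF 135000) = CHF 41000 − CHF 8750 = CHF 32250
  Base: CHF 170000 − CHF 32250 = CHF 137750
  CHF 137750 × 24% = CHF 33060

General income tax:
  CHF 45000 × 9% = CHF 4050
  CHF 52000 × 14% = CHF 7280
  CHF 29500 × 27% = CHF 7965
  → CHF 19295

Excess of tentative minimum tax over general income tax: CHF 33060 − CHF 19295 = CHF 13765.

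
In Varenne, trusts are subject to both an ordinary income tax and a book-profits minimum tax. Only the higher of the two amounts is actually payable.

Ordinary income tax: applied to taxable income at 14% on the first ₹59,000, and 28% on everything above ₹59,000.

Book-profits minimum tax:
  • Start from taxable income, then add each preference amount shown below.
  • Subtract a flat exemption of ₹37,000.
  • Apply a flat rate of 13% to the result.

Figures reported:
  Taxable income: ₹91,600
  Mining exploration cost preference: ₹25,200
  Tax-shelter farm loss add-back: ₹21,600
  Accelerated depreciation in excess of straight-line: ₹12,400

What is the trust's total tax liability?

Book-profits minimum tax:
  Adjusted income: ₹91,600 + ₹25,200 + ₹21,600 + ₹12,400 = ₹150,800
  Less exemption ₹37,000 → base ₹113,800
  ₹113,800 × 13% = ₹14,794

Ordinary income tax:
  ₹59,000 × 14% = ₹8,260
  ₹32,600 × 28% = ₹9,128
  → ₹17,388

₹17,388 > ₹14,794, so the ordinary income tax governs.

₹17,388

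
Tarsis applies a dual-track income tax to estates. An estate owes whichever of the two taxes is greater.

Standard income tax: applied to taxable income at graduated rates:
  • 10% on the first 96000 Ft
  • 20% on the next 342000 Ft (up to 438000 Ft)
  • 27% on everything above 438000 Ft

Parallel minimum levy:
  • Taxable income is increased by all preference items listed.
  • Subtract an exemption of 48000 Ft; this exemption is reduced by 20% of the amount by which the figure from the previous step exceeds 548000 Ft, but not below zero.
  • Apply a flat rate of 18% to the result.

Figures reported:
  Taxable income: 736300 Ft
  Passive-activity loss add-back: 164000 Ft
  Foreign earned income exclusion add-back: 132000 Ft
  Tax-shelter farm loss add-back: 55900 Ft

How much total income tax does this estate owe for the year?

195876 Ft

Standard income tax:
  96000 Ft × 10% = 9600 Ft
  342000 Ft × 20% = 68400 Ft
  298300 Ft × 27% = 80541 Ft
  → 158541 Ft

Parallel minimum levy:
  Adjusted income: 736300 Ft + 164000 Ft + 132000 Ft + 55900 Ft = 1088200 Ft
  Exemption: 20% × (1088200 Ft − 548000 Ft) = 108040 Ft ≥ 48000 Ft, so the exemption is fully phased out
  Base: 1088200 Ft − 0 Ft = 1088200 Ft
  1088200 Ft × 18% = 195876 Ft

195876 Ft > 158541 Ft, so the parallel minimum levy is the binding amount.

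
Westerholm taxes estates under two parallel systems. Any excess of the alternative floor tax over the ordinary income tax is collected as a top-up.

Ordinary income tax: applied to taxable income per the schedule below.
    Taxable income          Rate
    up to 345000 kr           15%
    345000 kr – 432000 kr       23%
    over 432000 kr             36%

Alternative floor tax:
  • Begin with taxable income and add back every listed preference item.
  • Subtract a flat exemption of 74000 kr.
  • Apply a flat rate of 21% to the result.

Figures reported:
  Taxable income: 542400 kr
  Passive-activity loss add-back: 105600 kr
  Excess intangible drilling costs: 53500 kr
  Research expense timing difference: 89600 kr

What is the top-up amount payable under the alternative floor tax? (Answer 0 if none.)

Ordinary income tax:
  345000 kr × 15% = 51750 kr
  87000 kr × 23% = 20010 kr
  110400 kr × 36% = 39744 kr
  → 111504 kr

Alternative floor tax:
  Adjusted income: 542400 kr + 105600 kr + 53500 kr + 89600 kr = 791100 kr
  Less exemption 74000 kr → base 717100 kr
  717100 kr × 21% = 150591 kr

Excess of alternative floor tax over ordinary income tax: 150591 kr − 111504 kr = 39087 kr.

39087 kr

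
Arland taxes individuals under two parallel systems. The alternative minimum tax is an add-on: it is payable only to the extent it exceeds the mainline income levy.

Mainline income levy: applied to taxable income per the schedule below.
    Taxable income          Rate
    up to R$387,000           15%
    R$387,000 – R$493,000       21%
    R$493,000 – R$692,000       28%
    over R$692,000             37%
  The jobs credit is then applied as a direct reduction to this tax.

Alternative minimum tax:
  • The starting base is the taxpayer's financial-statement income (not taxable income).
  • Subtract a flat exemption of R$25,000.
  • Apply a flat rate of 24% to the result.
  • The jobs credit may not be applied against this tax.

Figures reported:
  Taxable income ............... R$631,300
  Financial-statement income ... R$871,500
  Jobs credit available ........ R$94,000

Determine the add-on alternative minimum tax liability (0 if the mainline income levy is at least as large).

R$178,126

Mainline income levy:
  R$387,000 × 15% = R$58,050
  R$106,000 × 21% = R$22,260
  R$138,300 × 28% = R$38,724
  → R$119,034
  Less jobs credit R$94,000 → R$25,034

Alternative minimum tax:
  Base (financial-statement income): R$871,500
  Less exemption R$25,000 → base R$846,500
  R$846,500 × 24% = R$203,160

Excess of alternative minimum tax over mainline income levy: R$203,160 − R$25,034 = R$178,126.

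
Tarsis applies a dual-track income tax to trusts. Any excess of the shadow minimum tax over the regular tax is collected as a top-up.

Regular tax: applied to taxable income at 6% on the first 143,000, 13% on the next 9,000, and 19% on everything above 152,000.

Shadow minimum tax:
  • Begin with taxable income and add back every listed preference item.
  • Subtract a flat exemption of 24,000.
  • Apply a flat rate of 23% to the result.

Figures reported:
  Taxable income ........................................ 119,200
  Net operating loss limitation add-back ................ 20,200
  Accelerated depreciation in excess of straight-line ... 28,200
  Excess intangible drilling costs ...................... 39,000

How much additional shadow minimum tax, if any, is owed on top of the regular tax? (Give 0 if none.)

34,846

Regular tax:
  119,200 × 6% = 7,152

Shadow minimum tax:
  Adjusted income: 119,200 + 20,200 + 28,200 + 39,000 = 206,600
  Less exemption 24,000 → base 182,600
  182,600 × 23% = 41,998

Excess of shadow minimum tax over regular tax: 41,998 − 7,152 = 34,846.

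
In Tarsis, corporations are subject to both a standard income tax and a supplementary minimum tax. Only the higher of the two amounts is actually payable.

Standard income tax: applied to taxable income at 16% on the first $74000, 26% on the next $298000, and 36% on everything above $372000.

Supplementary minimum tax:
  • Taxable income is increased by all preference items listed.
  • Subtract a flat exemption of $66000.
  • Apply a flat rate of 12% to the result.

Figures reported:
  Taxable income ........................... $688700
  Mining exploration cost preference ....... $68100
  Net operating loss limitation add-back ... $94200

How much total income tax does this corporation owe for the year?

Standard income tax:
  $74000 × 16% = $11840
  $298000 × 26% = $77480
  $316700 × 36% = $114012
  → $203332

Supplementary minimum tax:
  Adjusted income: $688700 + $68100 + $94200 = $851000
  Less exemption $66000 → base $785000
  $785000 × 12% = $94200

$203332 > $94200, so the standard income tax governs.

$203332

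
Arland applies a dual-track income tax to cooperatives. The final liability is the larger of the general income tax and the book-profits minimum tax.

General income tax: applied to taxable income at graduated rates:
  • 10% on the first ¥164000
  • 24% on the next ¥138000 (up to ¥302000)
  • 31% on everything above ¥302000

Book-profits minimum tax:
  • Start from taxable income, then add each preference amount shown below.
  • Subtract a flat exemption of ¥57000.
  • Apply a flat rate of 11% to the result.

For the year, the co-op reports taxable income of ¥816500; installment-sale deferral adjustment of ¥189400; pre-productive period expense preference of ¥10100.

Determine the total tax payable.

¥209015

Book-profits minimum tax:
  Adjusted income: ¥816500 + ¥189400 + ¥10100 = ¥1016000
  Less exemption ¥57000 → base ¥959000
  ¥959000 × 11% = ¥105490

General income tax:
  ¥164000 × 10% = ¥16400
  ¥138000 × 24% = ¥33120
  ¥514500 × 31% = ¥159495
  → ¥209015

¥209015 > ¥105490, so the general income tax governs.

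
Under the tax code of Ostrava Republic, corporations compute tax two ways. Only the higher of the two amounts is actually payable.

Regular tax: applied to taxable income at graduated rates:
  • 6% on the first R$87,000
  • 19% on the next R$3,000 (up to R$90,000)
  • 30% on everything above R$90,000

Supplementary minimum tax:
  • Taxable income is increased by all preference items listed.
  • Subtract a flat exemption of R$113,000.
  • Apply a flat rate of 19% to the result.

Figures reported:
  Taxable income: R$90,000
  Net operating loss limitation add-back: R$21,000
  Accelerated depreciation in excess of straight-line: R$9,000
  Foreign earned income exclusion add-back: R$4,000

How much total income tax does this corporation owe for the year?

R$5,790

Supplementary minimum tax:
  Adjusted income: R$90,000 + R$21,000 + R$9,000 + R$4,000 = R$124,000
  Less exemption R$113,000 → base R$11,000
  R$11,000 × 19% = R$2,090

Regular tax:
  R$87,000 × 6% = R$5,220
  R$3,000 × 19% = R$570
  → R$5,790

R$5,790 > R$2,090, so the regular tax governs.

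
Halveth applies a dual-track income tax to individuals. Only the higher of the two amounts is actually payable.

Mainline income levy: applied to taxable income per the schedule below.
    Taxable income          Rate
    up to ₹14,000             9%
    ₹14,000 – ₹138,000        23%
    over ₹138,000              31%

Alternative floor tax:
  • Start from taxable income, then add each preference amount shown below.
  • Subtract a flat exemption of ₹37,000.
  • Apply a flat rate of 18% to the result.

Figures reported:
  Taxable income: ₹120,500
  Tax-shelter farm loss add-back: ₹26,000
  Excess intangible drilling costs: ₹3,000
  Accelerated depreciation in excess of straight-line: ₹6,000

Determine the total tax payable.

Mainline income levy:
  ₹14,000 × 9% = ₹1,260
  ₹106,500 × 23% = ₹24,495
  → ₹25,755

Alternative floor tax:
  Adjusted income: ₹120,500 + ₹26,000 + ₹3,000 + ₹6,000 = ₹155,500
  Less exemption ₹37,000 → base ₹118,500
  ₹118,500 × 18% = ₹21,330

₹25,755 > ₹21,330, so the mainline income levy governs.

₹25,755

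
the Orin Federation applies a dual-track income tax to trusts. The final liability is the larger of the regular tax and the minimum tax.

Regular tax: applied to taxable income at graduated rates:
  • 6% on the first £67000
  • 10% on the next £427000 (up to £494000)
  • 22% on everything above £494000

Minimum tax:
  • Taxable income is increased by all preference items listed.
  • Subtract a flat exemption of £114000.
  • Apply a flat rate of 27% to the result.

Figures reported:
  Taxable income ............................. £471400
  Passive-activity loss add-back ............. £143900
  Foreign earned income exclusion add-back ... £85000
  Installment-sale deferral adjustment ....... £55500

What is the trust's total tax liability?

£173286

Regular tax:
  £67000 × 6% = £4020
  £404400 × 10% = £40440
  → £44460

Minimum tax:
  Adjusted income: £471400 + £143900 + £85000 + £55500 = £755800
  Less exemption £114000 → base £641800
  £641800 × 27% = £173286

£173286 > £44460, so the minimum tax is the binding amount.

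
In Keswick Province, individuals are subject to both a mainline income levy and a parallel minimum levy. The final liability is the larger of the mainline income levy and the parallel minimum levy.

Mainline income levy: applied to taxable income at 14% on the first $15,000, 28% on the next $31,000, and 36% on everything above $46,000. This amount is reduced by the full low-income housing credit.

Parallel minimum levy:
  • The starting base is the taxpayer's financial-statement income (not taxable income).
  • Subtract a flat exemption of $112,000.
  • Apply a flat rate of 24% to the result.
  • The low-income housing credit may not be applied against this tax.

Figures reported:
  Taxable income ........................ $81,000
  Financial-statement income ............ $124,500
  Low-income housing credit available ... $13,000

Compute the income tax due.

Parallel minimum levy:
  Base (financial-statement income): $124,500
  Less exemption $112,000 → base $12,500
  $12,500 × 24% = $3,000

Mainline income levy:
  $15,000 × 14% = $2,100
  $31,000 × 28% = $8,680
  $35,000 × 36% = $12,600
  → $23,380
  Less low-income housing credit $13,000 → $10,380

$10,380 > $3,000, so the mainline income levy governs.

$10,380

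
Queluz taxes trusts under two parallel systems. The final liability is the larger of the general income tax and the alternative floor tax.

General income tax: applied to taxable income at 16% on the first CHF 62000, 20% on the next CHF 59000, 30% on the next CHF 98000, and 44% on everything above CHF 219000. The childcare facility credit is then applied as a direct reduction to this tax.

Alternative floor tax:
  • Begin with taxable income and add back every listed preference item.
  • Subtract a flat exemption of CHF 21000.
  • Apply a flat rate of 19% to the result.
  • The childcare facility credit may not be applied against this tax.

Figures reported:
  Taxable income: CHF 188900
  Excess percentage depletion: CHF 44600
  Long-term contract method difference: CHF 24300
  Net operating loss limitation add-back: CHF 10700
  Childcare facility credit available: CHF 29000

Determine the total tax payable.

CHF 47025

General income tax:
  CHF 62000 × 16% = CHF 9920
  CHF 59000 × 20% = CHF 11800
  CHF 67900 × 30% = CHF 20370
  → CHF 42090
  Less childcare facility credit CHF 29000 → CHF 13090

Alternative floor tax:
  Adjusted income: CHF 188900 + CHF 44600 + CHF 24300 + CHF 10700 = CHF 268500
  Less exemption CHF 21000 → base CHF 247500
  CHF 247500 × 19% = CHF 47025

CHF 47025 > CHF 13090, so the alternative floor tax is the binding amount.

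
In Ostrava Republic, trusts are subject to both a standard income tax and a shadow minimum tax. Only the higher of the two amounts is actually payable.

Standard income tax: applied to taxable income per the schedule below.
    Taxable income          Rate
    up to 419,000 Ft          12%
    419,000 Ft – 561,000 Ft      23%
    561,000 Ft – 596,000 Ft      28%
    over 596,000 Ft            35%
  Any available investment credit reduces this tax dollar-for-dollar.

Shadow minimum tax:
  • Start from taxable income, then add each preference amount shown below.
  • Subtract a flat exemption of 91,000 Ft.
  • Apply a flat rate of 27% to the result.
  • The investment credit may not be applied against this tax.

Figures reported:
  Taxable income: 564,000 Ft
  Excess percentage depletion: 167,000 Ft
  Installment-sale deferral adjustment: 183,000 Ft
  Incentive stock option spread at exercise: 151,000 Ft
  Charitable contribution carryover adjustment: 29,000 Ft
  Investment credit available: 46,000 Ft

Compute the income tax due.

Standard income tax:
  419,000 Ft × 12% = 50,280 Ft
  142,000 Ft × 23% = 32,660 Ft
  3,000 Ft × 28% = 840 Ft
  → 83,780 Ft
  Less investment credit 46,000 Ft → 37,780 Ft

Shadow minimum tax:
  Adjusted income: 564,000 Ft + 167,000 Ft + 183,000 Ft + 151,000 Ft + 29,000 Ft = 1,094,000 Ft
  Less exemption 91,000 Ft → base 1,003,000 Ft
  1,003,000 Ft × 27% = 270,810 Ft

270,810 Ft > 37,780 Ft, so the shadow minimum tax is the binding amount.

270,810 Ft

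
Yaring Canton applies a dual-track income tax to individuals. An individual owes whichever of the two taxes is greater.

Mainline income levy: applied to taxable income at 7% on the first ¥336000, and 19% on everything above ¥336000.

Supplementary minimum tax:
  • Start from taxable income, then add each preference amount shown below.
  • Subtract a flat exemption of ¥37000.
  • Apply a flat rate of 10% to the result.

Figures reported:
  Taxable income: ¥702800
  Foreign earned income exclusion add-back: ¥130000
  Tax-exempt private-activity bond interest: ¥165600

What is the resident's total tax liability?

¥96140

Supplementary minimum tax:
  Adjusted income: ¥702800 + ¥130000 + ¥165600 = ¥998400
  Less exemption ¥37000 → base ¥961400
  ¥961400 × 10% = ¥96140

Mainline income levy:
  ¥336000 × 7% = ¥23520
  ¥366800 × 19% = ¥69692
  → ¥93212

¥96140 > ¥93212, so the supplementary minimum tax is the binding amount.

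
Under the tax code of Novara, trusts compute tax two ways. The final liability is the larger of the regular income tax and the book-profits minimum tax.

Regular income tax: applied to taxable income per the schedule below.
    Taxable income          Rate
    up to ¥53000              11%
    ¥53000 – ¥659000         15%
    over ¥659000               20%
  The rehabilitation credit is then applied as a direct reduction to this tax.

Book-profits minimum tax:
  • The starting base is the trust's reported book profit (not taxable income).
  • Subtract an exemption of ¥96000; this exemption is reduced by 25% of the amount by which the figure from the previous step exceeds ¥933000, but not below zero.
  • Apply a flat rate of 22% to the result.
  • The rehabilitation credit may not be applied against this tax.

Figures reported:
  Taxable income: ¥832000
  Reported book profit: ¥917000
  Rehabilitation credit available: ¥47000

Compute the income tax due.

¥180620

Regular income tax:
  ¥53000 × 11% = ¥5830
  ¥606000 × 15% = ¥90900
  ¥173000 × 20% = ¥34600
  → ¥131330
  Less rehabilitation credit ¥47000 → ¥84330

Book-profits minimum tax:
  Base (reported book profit): ¥917000
  Exemption: ¥917000 ≤ ¥933000, so full ¥96000 applies
  Base: ¥917000 − ¥96000 = ¥821000
  ¥821000 × 22% = ¥180620

¥180620 > ¥84330, so the book-profits minimum tax is the binding amount.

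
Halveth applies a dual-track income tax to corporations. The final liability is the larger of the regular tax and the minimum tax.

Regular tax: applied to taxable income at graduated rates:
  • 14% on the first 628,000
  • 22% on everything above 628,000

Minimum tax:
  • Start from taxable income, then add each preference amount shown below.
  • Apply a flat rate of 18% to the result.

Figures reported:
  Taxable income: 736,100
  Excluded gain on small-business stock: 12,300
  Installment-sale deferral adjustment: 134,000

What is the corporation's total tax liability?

Minimum tax:
  Adjusted income: 736,100 + 12,300 + 134,000 = 882,400
  882,400 × 18% = 158,832

Regular tax:
  628,000 × 14% = 87,920
  108,100 × 22% = 23,782
  → 111,702

158,832 > 111,702, so the minimum tax is the binding amount.

158,832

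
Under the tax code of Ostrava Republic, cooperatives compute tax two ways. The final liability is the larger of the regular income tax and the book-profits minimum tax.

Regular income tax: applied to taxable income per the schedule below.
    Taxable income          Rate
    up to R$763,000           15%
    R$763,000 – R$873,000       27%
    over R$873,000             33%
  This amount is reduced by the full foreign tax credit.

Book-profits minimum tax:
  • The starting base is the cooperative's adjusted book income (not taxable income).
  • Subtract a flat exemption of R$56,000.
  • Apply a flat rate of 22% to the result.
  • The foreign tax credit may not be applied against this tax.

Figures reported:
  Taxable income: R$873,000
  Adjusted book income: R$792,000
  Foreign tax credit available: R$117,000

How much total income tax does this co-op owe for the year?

Regular income tax:
  R$763,000 × 15% = R$114,450
  R$110,000 × 27% = R$29,700
  → R$144,150
  Less foreign tax credit R$117,000 → R$27,150

Book-profits minimum tax:
  Base (adjusted book income): R$792,000
  Less exemption R$56,000 → base R$736,000
  R$736,000 × 22% = R$161,920

R$161,920 > R$27,150, so the book-profits minimum tax is the binding amount.

R$161,920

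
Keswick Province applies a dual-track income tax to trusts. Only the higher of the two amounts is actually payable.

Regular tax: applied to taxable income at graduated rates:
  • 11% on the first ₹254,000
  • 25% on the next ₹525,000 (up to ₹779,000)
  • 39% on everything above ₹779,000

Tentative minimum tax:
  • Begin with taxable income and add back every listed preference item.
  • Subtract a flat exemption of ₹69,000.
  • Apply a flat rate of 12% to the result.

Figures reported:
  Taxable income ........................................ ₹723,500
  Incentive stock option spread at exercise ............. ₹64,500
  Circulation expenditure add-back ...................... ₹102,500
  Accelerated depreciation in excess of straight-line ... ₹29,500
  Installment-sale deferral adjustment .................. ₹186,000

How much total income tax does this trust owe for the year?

₹145,315

Regular tax:
  ₹254,000 × 11% = ₹27,940
  ₹469,500 × 25% = ₹117,375
  → ₹145,315

Tentative minimum tax:
  Adjusted income: ₹723,500 + ₹64,500 + ₹102,500 + ₹29,500 + ₹186,000 = ₹1,106,000
  Less exemption ₹69,000 → base ₹1,037,000
  ₹1,037,000 × 12% = ₹124,440

₹145,315 > ₹124,440, so the regular tax governs.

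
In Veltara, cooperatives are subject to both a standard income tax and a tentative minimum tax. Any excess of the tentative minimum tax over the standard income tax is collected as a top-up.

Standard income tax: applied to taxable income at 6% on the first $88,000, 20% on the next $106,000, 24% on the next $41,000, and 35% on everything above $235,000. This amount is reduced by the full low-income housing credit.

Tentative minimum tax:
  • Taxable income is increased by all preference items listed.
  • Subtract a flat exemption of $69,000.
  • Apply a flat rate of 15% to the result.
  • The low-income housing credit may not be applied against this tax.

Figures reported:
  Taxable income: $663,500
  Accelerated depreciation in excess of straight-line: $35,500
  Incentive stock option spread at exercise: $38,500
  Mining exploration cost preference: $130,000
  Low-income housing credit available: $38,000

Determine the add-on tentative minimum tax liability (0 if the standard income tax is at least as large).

$0

Standard income tax:
  $88,000 × 6% = $5,280
  $106,000 × 20% = $21,200
  $41,000 × 24% = $9,840
  $428,500 × 35% = $149,975
  → $186,295
  Less low-income housing credit $38,000 → $148,295

Tentative minimum tax:
  Adjusted income: $663,500 + $35,500 + $38,500 + $130,000 = $867,500
  Less exemption $69,000 → base $798,500
  $798,500 × 15% = $119,775

$119,775 ≤ $148,295, so no add-on is due.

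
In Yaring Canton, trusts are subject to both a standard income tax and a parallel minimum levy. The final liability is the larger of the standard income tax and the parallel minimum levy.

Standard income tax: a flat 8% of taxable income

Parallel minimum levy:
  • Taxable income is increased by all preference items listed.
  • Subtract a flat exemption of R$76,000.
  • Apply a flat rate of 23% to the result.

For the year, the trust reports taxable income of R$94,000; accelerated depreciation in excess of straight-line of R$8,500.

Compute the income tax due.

Parallel minimum levy:
  Adjusted income: R$94,000 + R$8,500 = R$102,500
  Less exemption R$76,000 → base R$26,500
  R$26,500 × 23% = R$6,095

Standard income tax:
  R$94,000 × 8% = R$7,520

R$7,520 > R$6,095, so the standard income tax governs.

R$7,520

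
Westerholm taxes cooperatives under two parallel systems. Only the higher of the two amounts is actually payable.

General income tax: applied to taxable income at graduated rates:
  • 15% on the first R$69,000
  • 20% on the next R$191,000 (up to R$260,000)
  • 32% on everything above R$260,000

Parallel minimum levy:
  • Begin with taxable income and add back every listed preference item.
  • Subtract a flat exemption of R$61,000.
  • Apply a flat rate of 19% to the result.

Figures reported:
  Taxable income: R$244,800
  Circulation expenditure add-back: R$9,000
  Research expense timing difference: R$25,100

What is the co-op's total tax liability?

Parallel minimum levy:
  Adjusted income: R$244,800 + R$9,000 + R$25,100 = R$278,900
  Less exemption R$61,000 → base R$217,900
  R$217,900 × 19% = R$41,401

General income tax:
  R$69,000 × 15% = R$10,350
  R$175,800 × 20% = R$35,160
  → R$45,510

R$45,510 > R$41,401, so the general income tax governs.

R$45,510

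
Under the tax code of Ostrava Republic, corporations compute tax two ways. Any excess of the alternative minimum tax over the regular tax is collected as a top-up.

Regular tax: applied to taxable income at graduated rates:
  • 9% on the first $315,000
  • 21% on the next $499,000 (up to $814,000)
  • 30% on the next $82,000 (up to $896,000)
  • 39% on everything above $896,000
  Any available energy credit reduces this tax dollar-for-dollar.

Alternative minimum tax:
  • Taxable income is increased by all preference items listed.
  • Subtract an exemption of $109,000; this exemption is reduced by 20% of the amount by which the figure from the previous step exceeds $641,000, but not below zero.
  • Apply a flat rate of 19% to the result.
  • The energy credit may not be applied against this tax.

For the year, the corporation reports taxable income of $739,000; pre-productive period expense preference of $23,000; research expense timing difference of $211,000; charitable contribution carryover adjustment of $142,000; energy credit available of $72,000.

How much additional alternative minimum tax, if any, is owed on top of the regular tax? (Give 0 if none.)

$163,762

Regular tax:
  $315,000 × 9% = $28,350
  $424,000 × 21% = $89,040
  → $117,390
  Less energy credit $72,000 → $45,390

Alternative minimum tax:
  Adjusted income: $739,000 + $23,000 + $211,000 + $142,000 = $1,115,000
  Exemption: $109,000 − 20% × ($1,115,000 − $641,000) = $109,000 − $94,800 = $14,200
  Base: $1,115,000 − $14,200 = $1,100,800
  $1,100,800 × 19% = $209,152

Excess of alternative minimum tax over regular tax: $209,152 − $45,390 = $163,762.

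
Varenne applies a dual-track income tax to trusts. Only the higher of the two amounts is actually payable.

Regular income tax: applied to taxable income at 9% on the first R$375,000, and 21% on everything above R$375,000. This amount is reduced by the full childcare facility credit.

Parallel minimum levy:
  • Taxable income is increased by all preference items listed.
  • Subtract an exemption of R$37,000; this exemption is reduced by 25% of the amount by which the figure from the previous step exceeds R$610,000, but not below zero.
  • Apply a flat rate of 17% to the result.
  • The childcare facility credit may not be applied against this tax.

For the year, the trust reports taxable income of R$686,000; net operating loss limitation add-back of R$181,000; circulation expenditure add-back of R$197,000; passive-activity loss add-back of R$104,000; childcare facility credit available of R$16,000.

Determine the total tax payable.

Regular income tax:
  R$375,000 × 9% = R$33,750
  R$311,000 × 21% = R$65,310
  → R$99,060
  Less childcare facility credit R$16,000 → R$83,060

Parallel minimum levy:
  Adjusted income: R$686,000 + R$181,000 + R$197,000 + R$104,000 = R$1,168,000
  Exemption: 25% × (R$1,168,000 − R$610,000) = R$139,500 ≥ R$37,000, so the exemption is fully phased out
  Base: R$1,168,000 − R$0 = R$1,168,000
  R$1,168,000 × 17% = R$198,560

R$198,560 > R$83,060, so the parallel minimum levy is the binding amount.

R$198,560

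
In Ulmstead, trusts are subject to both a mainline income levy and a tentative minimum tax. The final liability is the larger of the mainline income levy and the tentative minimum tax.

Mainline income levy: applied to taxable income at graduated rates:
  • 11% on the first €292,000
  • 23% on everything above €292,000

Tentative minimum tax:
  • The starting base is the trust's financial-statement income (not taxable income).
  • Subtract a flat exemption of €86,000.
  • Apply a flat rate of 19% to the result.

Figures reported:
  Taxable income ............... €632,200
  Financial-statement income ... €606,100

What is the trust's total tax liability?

€110,366

Mainline income levy:
  €292,000 × 11% = €32,120
  €340,200 × 23% = €78,246
  → €110,366

Tentative minimum tax:
  Base (financial-statement income): €606,100
  Less exemption €86,000 → base €520,100
  €520,100 × 19% = €98,819

€110,366 > €98,819, so the mainline income levy governs.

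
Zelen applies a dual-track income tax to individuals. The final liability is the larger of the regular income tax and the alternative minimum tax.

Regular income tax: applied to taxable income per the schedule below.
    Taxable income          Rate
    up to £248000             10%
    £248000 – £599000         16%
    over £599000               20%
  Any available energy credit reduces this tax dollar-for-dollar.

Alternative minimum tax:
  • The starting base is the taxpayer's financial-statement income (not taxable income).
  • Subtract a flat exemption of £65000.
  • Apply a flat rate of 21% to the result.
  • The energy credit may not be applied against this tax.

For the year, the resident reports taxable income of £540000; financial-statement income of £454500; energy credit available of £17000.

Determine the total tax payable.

£81795

Alternative minimum tax:
  Base (financial-statement income): £454500
  Less exemption £65000 → base £389500
  £389500 × 21% = £81795

Regular income tax:
  £248000 × 10% = £24800
  £292000 × 16% = £46720
  → £71520
  Less energy credit £17000 → £54520

£81795 > £54520, so the alternative minimum tax is the binding amount.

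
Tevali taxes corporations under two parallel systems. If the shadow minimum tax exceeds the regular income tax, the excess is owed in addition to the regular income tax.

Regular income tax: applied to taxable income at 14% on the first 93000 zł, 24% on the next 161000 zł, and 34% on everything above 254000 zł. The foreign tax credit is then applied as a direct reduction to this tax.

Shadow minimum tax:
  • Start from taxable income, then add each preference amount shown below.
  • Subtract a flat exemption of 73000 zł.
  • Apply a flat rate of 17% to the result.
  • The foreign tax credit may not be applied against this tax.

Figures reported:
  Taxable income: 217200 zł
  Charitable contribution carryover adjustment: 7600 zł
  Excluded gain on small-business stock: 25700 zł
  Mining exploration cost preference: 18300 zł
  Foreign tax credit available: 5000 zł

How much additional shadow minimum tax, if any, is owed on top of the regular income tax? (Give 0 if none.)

Shadow minimum tax:
  Adjusted income: 217200 zł + 7600 zł + 25700 zł + 18300 zł = 268800 zł
  Less exemption 73000 zł → base 195800 zł
  195800 zł × 17% = 33286 zł

Regular income tax:
  93000 zł × 14% = 13020 zł
  124200 zł × 24% = 29808 zł
  → 42828 zł
  Less foreign tax credit 5000 zł → 37828 zł

33286 zł ≤ 37828 zł, so no add-on is due.

0 zł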